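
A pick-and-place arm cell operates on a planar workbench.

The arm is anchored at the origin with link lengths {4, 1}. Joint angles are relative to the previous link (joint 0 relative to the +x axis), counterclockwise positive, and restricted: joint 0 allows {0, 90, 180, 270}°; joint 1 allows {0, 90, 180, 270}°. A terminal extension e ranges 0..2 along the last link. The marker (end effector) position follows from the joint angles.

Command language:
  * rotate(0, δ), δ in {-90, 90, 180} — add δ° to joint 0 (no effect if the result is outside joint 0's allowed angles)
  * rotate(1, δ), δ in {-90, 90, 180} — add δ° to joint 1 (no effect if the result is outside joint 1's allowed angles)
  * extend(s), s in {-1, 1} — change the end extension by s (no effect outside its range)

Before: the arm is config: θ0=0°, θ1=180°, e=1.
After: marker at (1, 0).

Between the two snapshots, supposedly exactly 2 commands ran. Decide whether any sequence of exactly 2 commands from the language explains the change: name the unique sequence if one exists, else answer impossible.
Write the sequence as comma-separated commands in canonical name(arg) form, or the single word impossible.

extend(1), extend(1)

start: config: θ0=0°, θ1=180°, e=1
step 1 (extend(1)): config: θ0=0°, θ1=180°, e=2
step 2 (extend(1)): config: θ0=0°, θ1=180°, e=2
all 64 alternatives checked — unique.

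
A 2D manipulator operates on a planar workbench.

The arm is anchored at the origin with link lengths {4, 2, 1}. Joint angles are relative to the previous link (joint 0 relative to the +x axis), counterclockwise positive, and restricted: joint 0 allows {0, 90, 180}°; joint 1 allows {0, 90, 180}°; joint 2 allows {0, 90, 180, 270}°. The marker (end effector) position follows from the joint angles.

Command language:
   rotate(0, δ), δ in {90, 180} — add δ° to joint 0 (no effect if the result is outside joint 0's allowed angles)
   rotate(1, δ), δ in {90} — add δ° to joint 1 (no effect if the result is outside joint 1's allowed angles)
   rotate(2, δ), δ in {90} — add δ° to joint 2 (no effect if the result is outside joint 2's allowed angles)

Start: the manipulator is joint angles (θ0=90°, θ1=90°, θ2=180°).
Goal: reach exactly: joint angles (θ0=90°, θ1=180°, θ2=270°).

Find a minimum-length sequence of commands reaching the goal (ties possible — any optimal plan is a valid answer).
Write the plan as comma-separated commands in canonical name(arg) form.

from: joint angles (θ0=90°, θ1=90°, θ2=180°)
1. rotate(2, 90) → joint angles (θ0=90°, θ1=90°, θ2=270°)
2. rotate(1, 90) → joint angles (θ0=90°, θ1=180°, θ2=270°)
no 1-step plan works, so 2 is optimal.

rotate(2, 90), rotate(1, 90)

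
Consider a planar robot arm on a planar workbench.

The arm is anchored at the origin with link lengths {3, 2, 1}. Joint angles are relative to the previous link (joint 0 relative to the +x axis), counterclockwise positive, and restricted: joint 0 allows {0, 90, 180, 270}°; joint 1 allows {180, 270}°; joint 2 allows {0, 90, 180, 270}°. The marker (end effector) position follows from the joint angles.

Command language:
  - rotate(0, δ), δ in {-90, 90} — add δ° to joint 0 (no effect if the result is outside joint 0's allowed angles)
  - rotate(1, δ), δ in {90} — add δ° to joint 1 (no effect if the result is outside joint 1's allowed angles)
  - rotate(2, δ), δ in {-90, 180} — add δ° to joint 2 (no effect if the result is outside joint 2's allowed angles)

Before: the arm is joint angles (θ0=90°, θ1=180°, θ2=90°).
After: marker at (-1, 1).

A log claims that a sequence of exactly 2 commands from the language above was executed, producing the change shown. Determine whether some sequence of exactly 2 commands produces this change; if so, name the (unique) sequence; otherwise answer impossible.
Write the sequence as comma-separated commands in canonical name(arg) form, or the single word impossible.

initial: joint angles (θ0=90°, θ1=180°, θ2=90°)
[1] after rotate(2, -90): joint angles (θ0=90°, θ1=180°, θ2=0°)
[2] after rotate(2, -90): joint angles (θ0=90°, θ1=180°, θ2=270°)
no other 2-command option fits: unique.

rotate(2, -90), rotate(2, -90)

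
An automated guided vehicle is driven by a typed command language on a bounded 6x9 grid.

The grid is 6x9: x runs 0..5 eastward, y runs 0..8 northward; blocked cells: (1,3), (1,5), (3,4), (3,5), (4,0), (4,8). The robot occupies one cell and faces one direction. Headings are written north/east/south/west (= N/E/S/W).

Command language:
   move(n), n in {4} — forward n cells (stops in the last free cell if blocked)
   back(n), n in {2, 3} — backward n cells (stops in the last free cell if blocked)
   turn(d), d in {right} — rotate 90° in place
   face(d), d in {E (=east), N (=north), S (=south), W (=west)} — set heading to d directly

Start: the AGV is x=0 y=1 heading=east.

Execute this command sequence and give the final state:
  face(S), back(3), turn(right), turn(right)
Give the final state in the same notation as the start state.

x=0 y=4 heading=north

from: x=0 y=1 heading=east
[1] after face(S): x=0 y=1 heading=south
[2] after back(3): x=0 y=4 heading=south
[3] after turn(right): x=0 y=4 heading=west
[4] after turn(right): x=0 y=4 heading=north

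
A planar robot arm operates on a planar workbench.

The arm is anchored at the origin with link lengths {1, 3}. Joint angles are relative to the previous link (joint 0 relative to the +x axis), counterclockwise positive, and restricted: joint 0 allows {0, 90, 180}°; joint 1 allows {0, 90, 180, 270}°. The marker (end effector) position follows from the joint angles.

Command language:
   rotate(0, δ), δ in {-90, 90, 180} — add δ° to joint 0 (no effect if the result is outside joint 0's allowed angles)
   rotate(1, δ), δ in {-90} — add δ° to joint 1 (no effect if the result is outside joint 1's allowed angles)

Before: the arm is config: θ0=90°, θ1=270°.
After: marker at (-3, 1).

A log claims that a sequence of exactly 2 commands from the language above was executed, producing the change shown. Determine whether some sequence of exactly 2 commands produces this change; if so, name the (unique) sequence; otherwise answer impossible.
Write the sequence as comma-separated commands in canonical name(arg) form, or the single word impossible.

from: config: θ0=90°, θ1=270°
t=1 rotate(1, -90) ⇒ config: θ0=90°, θ1=180°
t=2 rotate(1, -90) ⇒ config: θ0=90°, θ1=90°
no rival 2-sequence matches.

rotate(1, -90), rotate(1, -90)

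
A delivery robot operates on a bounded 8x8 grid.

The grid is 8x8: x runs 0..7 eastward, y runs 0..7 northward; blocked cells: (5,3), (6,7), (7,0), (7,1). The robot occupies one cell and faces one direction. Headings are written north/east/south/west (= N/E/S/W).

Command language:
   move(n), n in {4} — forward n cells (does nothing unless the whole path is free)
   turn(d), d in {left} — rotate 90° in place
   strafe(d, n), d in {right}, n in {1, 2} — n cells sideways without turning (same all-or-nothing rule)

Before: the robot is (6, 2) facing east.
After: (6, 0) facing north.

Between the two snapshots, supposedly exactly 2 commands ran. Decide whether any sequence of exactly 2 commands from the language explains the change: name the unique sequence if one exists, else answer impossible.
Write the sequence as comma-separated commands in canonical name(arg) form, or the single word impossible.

strafe(right, 2), turn(left)

key: cell and facing (now N) both changed — the 2 commands mix motion and turning
start: (6, 2) facing east
1. strafe(right, 2) → (6, 0) facing east
2. turn(left) → (6, 0) facing north
uniquely the one of 16 2-step routes that fits.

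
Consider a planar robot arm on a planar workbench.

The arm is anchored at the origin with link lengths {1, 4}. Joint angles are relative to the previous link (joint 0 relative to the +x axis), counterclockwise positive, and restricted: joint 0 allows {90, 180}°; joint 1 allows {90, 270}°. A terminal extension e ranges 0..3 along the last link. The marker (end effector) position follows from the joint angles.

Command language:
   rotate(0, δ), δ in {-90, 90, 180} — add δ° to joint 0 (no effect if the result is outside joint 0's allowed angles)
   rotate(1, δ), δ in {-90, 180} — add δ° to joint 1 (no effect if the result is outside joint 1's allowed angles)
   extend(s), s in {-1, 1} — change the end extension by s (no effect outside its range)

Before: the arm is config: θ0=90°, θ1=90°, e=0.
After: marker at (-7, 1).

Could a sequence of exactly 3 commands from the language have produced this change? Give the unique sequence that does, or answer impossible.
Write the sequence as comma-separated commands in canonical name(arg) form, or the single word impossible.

extend(1), extend(1), extend(1)

start: config: θ0=90°, θ1=90°, e=0
step 1 (extend(1)): config: θ0=90°, θ1=90°, e=1
step 2 (extend(1)): config: θ0=90°, θ1=90°, e=2
step 3 (extend(1)): config: θ0=90°, θ1=90°, e=3
all 343 alternatives checked — unique.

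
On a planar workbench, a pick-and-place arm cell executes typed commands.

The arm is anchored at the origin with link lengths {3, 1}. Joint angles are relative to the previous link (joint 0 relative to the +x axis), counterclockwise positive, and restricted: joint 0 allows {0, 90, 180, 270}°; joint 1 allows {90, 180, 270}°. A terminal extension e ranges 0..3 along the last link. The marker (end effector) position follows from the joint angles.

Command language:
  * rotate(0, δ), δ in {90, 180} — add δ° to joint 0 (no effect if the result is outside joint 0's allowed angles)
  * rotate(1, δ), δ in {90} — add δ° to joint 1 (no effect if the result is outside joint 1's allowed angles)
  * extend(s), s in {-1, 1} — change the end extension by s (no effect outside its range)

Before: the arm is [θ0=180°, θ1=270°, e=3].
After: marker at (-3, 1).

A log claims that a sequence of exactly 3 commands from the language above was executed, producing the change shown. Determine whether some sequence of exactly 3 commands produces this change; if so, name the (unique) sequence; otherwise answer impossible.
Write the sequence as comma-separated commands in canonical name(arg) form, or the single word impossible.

t0: [θ0=180°, θ1=270°, e=3]
t=1 extend(-1) ⇒ [θ0=180°, θ1=270°, e=2]
t=2 extend(-1) ⇒ [θ0=180°, θ1=270°, e=1]
t=3 extend(-1) ⇒ [θ0=180°, θ1=270°, e=0]
all 125 alternatives checked — unique.

extend(-1), extend(-1), extend(-1)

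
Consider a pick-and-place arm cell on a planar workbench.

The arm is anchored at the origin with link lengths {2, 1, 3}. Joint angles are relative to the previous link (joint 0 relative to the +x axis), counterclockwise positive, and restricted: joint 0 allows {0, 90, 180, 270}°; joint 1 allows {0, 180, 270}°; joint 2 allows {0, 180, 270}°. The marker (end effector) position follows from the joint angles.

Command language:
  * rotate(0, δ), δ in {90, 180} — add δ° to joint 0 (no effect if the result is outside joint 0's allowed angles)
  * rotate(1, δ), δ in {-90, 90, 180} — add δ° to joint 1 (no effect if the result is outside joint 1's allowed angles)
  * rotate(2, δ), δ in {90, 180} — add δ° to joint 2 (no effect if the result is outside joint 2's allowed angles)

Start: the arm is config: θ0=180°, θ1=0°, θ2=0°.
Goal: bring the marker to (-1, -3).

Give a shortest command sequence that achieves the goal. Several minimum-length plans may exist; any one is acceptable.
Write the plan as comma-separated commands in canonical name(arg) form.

rotate(2, 180), rotate(1, 180), rotate(2, 90)

from: config: θ0=180°, θ1=0°, θ2=0°
1. rotate(2, 180) → config: θ0=180°, θ1=0°, θ2=180°
2. rotate(1, 180) → config: θ0=180°, θ1=180°, θ2=180°
3. rotate(2, 90) → config: θ0=180°, θ1=180°, θ2=270°
no 2-step plan works, so 3 is optimal.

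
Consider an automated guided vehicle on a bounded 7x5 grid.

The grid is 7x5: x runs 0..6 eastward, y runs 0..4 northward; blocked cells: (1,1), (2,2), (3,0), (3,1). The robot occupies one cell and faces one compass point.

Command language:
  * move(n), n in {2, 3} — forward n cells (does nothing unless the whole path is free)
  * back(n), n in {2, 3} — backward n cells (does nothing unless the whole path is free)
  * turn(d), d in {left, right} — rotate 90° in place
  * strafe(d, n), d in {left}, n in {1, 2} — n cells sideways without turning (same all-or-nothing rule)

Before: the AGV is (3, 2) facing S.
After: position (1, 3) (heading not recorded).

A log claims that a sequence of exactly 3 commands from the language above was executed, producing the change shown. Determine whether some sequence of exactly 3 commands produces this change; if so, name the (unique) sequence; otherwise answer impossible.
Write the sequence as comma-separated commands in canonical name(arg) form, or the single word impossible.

key: running back(2) before turn(left) would end elsewhere — order is forced
begin: (3, 2) facing S
1. turn(left) → (3, 2) facing E
2. strafe(left, 1) → (3, 3) facing E
3. back(2) → (1, 3) facing E
no other 3-command option fits: unique.

turn(left), strafe(left, 1), back(2)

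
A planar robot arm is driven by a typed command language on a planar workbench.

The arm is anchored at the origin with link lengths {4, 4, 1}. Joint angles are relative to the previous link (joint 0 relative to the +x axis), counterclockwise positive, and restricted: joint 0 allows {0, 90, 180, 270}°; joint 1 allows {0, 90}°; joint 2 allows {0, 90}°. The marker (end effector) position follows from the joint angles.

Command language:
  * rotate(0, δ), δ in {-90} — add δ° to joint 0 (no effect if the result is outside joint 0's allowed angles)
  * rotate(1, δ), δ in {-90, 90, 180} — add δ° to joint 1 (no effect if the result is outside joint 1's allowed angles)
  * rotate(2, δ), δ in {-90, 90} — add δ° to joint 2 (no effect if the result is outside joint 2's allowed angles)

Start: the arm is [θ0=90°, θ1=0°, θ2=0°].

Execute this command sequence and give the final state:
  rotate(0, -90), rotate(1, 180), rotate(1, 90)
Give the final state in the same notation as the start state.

from: [θ0=90°, θ1=0°, θ2=0°]
step 1 (rotate(0, -90)): [θ0=0°, θ1=0°, θ2=0°]
step 2 (rotate(1, 180)): [θ0=0°, θ1=0°, θ2=0°]
step 3 (rotate(1, 90)): [θ0=0°, θ1=90°, θ2=0°]

[θ0=0°, θ1=90°, θ2=0°]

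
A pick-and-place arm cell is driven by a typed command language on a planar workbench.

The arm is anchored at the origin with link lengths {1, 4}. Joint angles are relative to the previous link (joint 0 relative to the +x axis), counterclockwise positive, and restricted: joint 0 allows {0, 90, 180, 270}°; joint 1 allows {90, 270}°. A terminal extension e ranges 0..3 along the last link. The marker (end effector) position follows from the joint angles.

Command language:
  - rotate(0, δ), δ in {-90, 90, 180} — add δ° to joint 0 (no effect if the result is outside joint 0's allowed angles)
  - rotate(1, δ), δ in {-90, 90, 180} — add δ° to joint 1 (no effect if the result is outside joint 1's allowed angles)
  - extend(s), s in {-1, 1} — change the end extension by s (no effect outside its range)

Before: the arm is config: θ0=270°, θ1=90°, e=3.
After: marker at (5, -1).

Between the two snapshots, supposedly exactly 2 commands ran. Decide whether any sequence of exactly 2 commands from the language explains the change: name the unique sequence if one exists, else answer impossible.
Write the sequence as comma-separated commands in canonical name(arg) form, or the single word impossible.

extend(-1), extend(-1)

t0: config: θ0=270°, θ1=90°, e=3
[1] after extend(-1): config: θ0=270°, θ1=90°, e=2
[2] after extend(-1): config: θ0=270°, θ1=90°, e=1
no rival 2-sequence matches.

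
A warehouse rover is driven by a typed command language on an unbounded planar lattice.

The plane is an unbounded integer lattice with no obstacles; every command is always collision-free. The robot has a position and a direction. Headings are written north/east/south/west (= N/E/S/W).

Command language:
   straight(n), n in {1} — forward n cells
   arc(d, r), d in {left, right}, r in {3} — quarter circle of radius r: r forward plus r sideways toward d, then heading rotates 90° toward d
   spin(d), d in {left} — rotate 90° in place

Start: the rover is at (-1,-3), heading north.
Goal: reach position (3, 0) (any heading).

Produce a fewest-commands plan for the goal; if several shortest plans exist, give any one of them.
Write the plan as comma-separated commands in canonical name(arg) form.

arc(right, 3), straight(1)

from: at (-1,-3), heading north
t=1 arc(right, 3) ⇒ at (2,0), heading east
t=2 straight(1) ⇒ at (3,0), heading east
nothing shorter than 2 reaches the goal.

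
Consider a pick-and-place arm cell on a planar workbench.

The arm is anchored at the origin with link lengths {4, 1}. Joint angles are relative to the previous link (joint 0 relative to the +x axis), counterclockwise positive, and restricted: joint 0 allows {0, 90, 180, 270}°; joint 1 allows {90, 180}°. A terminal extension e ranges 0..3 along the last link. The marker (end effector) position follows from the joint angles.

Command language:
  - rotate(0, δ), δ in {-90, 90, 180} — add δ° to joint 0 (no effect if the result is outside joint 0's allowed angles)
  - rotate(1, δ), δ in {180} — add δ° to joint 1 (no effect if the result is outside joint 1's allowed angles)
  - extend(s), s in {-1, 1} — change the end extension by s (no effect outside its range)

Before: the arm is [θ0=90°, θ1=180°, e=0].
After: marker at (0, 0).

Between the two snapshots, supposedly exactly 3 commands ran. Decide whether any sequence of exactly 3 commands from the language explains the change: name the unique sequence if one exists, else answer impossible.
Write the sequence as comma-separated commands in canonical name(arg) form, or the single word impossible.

begin: [θ0=90°, θ1=180°, e=0]
1. extend(1) → [θ0=90°, θ1=180°, e=1]
2. extend(1) → [θ0=90°, θ1=180°, e=2]
3. extend(1) → [θ0=90°, θ1=180°, e=3]
uniquely the one of 216 3-step routes that fits.

extend(1), extend(1), extend(1)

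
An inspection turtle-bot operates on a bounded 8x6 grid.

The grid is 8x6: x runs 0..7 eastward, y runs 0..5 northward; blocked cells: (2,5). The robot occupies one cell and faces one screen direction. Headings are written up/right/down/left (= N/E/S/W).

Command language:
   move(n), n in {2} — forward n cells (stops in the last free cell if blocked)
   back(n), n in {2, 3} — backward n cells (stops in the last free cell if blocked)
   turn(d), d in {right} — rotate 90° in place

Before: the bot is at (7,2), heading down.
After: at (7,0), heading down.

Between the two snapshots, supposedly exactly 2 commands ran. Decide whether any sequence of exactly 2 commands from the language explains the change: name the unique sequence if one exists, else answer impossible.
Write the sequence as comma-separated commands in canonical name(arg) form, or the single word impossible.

move(2), move(2)

key: the second move(2) runs into the grid edge before its full distance
begin: at (7,2), heading down
[1] after move(2): at (7,0), heading down
[2] after move(2): at (7,0), heading down
no other 2-command option fits: unique.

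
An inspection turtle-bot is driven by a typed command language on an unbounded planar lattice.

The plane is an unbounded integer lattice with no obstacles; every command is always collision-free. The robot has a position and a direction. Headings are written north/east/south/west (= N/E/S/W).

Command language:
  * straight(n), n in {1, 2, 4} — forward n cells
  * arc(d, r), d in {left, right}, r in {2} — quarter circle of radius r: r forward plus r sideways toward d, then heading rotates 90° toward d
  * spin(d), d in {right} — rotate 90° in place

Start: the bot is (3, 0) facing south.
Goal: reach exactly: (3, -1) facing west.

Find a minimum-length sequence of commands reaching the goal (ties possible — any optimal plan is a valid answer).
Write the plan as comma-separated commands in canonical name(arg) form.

straight(1), spin(right)

start: (3, 0) facing south
step 1 (straight(1)): (3, -1) facing south
step 2 (spin(right)): (3, -1) facing west
no 1-step plan works, so 2 is optimal.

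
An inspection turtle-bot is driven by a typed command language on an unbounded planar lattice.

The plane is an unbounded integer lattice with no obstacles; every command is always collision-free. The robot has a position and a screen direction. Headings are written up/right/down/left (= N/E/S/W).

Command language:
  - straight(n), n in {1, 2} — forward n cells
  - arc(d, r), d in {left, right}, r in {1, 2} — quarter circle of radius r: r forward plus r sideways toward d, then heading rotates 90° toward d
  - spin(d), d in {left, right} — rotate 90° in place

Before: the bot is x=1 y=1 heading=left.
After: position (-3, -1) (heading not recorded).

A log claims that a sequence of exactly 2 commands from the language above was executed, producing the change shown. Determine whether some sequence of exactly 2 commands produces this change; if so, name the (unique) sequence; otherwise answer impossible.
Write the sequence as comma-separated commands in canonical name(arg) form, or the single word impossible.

key: running arc(left, 2) before straight(2) would end elsewhere — order is forced
from: x=1 y=1 heading=left
1. straight(2) → x=-1 y=1 heading=left
2. arc(left, 2) → x=-3 y=-1 heading=down
no rival 2-sequence matches.

straight(2), arc(left, 2)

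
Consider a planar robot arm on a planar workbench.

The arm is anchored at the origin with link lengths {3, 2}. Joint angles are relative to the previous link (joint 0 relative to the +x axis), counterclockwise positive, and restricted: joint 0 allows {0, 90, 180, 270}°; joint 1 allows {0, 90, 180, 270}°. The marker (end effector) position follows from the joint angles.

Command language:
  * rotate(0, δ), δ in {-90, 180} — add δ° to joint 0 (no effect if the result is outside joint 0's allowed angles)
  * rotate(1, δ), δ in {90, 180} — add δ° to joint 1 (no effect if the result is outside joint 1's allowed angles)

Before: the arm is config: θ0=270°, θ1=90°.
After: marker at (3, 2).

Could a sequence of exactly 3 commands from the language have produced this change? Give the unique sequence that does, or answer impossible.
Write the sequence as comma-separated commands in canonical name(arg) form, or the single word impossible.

start: config: θ0=270°, θ1=90°
[1] after rotate(0, -90): config: θ0=180°, θ1=90°
[2] after rotate(0, -90): config: θ0=90°, θ1=90°
[3] after rotate(0, -90): config: θ0=0°, θ1=90°
uniquely the one of 64 3-step routes that fits.

rotate(0, -90), rotate(0, -90), rotate(0, -90)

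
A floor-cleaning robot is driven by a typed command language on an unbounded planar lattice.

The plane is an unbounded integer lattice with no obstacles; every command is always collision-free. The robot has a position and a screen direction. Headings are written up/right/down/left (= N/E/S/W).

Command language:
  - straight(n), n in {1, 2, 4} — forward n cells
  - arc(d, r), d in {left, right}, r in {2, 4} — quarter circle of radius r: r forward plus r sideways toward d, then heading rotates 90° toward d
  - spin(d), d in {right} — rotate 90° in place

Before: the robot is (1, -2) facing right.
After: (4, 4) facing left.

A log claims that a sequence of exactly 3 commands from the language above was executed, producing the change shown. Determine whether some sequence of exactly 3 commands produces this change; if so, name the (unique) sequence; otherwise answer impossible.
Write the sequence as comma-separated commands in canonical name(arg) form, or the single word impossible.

straight(1), arc(left, 4), arc(left, 2)

key: order matters: swapping straight(1) and arc(left, 2) lands elsewhere
initial: (1, -2) facing right
t=1 straight(1) ⇒ (2, -2) facing right
t=2 arc(left, 4) ⇒ (6, 2) facing up
t=3 arc(left, 2) ⇒ (4, 4) facing left
uniquely the one of 512 3-step routes that fits.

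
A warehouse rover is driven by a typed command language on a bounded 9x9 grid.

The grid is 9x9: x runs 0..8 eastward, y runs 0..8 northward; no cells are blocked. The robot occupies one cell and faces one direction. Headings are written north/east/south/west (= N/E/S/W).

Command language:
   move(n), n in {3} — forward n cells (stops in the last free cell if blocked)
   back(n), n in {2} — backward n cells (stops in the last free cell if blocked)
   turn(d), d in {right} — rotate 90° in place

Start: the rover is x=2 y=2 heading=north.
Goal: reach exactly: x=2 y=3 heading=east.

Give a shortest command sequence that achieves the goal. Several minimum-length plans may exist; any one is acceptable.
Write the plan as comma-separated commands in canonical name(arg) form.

move(3), back(2), turn(right)

initial: x=2 y=2 heading=north
step 1 (move(3)): x=2 y=5 heading=north
step 2 (back(2)): x=2 y=3 heading=north
step 3 (turn(right)): x=2 y=3 heading=east
no 2-step plan works, so 3 is optimal.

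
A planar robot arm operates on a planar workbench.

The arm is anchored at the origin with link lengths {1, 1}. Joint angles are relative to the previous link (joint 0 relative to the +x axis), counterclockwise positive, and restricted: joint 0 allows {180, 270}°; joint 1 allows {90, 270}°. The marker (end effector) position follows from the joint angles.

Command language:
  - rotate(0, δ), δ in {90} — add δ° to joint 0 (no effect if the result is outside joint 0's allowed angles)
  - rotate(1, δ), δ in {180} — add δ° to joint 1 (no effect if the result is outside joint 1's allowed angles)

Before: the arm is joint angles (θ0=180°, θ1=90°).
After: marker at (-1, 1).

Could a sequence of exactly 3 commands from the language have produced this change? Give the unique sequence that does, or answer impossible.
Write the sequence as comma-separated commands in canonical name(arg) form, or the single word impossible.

from: joint angles (θ0=180°, θ1=90°)
1. rotate(1, 180) → joint angles (θ0=180°, θ1=270°)
2. rotate(1, 180) → joint angles (θ0=180°, θ1=90°)
3. rotate(1, 180) → joint angles (θ0=180°, θ1=270°)
uniquely the one of 8 3-step routes that fits.

rotate(1, 180), rotate(1, 180), rotate(1, 180)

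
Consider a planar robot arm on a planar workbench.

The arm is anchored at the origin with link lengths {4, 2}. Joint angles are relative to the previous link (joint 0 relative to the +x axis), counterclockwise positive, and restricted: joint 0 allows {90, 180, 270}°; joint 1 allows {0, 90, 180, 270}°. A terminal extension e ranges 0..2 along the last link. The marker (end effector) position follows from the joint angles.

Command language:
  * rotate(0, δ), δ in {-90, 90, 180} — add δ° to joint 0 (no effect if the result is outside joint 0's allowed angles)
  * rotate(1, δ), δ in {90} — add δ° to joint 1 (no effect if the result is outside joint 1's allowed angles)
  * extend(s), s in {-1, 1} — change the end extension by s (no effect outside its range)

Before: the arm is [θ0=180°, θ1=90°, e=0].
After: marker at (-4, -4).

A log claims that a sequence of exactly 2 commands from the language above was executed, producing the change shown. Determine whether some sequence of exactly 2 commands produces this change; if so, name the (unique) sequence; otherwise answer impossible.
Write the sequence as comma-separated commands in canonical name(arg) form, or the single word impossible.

extend(1), extend(1)

initial: [θ0=180°, θ1=90°, e=0]
[1] after extend(1): [θ0=180°, θ1=90°, e=1]
[2] after extend(1): [θ0=180°, θ1=90°, e=2]
no rival 2-sequence matches.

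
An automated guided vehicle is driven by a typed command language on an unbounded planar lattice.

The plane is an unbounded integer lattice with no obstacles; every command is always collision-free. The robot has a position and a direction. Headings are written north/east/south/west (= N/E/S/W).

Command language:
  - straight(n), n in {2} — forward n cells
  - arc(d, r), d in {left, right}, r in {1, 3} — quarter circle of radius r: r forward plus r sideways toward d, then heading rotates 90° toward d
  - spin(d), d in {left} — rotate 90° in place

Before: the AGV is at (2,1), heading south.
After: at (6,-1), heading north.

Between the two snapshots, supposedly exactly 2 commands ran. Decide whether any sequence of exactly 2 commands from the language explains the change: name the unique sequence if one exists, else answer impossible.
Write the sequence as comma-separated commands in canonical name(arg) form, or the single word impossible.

arc(left, 3), arc(left, 1)

key: order matters: swapping arc(left, 3) and arc(left, 1) lands elsewhere
from: at (2,1), heading south
[1] after arc(left, 3): at (5,-2), heading east
[2] after arc(left, 1): at (6,-1), heading north
all 36 alternatives checked — unique.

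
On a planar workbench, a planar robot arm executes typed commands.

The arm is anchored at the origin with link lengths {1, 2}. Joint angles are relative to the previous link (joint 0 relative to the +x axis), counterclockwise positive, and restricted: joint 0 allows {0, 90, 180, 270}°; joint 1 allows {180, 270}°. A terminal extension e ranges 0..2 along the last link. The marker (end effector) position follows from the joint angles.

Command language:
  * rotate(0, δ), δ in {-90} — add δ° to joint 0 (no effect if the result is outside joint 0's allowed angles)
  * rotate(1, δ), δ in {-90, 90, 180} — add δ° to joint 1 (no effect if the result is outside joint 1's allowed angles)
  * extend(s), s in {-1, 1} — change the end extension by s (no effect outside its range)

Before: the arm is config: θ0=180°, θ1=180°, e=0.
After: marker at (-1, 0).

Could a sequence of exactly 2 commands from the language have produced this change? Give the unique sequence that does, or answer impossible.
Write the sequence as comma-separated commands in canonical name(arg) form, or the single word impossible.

rotate(0, -90), rotate(0, -90)

initial: config: θ0=180°, θ1=180°, e=0
t=1 rotate(0, -90) ⇒ config: θ0=90°, θ1=180°, e=0
t=2 rotate(0, -90) ⇒ config: θ0=0°, θ1=180°, e=0
all 36 alternatives checked — unique.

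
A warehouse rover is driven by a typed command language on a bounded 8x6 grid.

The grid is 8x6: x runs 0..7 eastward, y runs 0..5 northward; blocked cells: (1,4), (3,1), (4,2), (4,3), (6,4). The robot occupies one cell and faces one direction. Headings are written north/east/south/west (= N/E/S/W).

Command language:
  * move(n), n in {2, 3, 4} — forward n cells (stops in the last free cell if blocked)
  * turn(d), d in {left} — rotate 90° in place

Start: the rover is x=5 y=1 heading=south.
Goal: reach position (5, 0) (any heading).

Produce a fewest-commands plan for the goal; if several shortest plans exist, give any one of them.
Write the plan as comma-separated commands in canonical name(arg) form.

t0: x=5 y=1 heading=south
t=1 move(3) ⇒ x=5 y=0 heading=south
no 0-step plan works, so 1 is optimal.

move(3)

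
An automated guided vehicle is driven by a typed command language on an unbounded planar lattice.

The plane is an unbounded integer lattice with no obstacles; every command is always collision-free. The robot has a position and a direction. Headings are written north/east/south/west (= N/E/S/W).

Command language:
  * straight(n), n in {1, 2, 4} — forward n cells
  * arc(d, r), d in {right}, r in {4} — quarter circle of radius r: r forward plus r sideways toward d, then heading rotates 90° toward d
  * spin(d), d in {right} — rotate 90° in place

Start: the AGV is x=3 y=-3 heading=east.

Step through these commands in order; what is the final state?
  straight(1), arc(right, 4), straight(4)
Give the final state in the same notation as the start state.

initial: x=3 y=-3 heading=east
[1] after straight(1): x=4 y=-3 heading=east
[2] after arc(right, 4): x=8 y=-7 heading=south
[3] after straight(4): x=8 y=-11 heading=south

x=8 y=-11 heading=south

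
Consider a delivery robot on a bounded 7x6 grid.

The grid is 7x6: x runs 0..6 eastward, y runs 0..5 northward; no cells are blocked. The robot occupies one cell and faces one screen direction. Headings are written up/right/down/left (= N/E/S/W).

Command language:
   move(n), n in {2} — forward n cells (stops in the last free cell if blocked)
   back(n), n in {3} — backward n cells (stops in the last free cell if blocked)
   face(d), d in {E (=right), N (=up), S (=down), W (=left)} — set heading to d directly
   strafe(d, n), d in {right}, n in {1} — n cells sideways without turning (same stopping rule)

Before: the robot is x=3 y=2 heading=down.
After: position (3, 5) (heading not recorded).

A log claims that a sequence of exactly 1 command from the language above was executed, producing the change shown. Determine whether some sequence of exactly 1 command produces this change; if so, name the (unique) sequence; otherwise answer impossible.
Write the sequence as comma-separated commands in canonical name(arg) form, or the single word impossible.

back(3)

start: x=3 y=2 heading=down
step 1 (back(3)): x=3 y=5 heading=down
no other 1-command option fits: unique.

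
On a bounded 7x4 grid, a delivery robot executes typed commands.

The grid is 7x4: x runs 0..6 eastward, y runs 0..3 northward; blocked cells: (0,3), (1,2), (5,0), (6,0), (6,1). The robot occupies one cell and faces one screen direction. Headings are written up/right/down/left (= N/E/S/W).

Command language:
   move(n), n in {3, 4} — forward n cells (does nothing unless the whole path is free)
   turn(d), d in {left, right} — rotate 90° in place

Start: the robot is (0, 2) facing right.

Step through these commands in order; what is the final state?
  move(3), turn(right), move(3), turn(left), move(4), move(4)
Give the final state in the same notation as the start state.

from: (0, 2) facing right
step 1 (move(3)): (0, 2) facing right
step 2 (turn(right)): (0, 2) facing down
step 3 (move(3)): (0, 2) facing down
step 4 (turn(left)): (0, 2) facing right
step 5 (move(4)): (0, 2) facing right
step 6 (move(4)): (0, 2) facing right

(0, 2) facing right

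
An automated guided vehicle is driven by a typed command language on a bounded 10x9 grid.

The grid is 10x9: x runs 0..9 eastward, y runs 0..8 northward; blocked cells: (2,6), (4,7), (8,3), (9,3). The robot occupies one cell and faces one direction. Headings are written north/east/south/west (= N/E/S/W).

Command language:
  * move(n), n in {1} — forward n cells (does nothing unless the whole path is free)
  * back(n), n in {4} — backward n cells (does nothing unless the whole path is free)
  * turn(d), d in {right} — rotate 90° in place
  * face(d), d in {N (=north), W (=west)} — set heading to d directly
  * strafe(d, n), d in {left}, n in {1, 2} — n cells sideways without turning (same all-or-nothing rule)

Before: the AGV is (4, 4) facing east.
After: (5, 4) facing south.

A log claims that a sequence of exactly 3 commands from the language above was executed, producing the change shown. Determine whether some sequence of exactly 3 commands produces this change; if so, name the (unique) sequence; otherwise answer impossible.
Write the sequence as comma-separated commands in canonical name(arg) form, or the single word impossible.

turn(right), back(4), strafe(left, 1)

key: running strafe(left, 1) before turn(right) would end elsewhere — order is forced
start: (4, 4) facing east
1. turn(right) → (4, 4) facing south
2. back(4) → (4, 4) facing south
3. strafe(left, 1) → (5, 4) facing south
no other 3-command option fits: unique.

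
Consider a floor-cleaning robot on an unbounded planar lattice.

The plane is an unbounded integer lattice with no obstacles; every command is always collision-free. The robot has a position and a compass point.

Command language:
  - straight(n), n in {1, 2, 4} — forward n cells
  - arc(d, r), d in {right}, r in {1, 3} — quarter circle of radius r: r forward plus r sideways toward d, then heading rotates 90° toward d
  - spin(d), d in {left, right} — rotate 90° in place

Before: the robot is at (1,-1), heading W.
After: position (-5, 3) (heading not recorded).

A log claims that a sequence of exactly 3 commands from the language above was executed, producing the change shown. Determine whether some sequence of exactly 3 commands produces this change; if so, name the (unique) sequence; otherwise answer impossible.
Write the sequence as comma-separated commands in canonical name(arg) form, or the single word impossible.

straight(4), arc(right, 3), arc(right, 1)

key: running arc(right, 1) before straight(4) would end elsewhere — order is forced
start: at (1,-1), heading W
1. straight(4) → at (-3,-1), heading W
2. arc(right, 3) → at (-6,2), heading N
3. arc(right, 1) → at (-5,3), heading E
all 343 alternatives checked — unique.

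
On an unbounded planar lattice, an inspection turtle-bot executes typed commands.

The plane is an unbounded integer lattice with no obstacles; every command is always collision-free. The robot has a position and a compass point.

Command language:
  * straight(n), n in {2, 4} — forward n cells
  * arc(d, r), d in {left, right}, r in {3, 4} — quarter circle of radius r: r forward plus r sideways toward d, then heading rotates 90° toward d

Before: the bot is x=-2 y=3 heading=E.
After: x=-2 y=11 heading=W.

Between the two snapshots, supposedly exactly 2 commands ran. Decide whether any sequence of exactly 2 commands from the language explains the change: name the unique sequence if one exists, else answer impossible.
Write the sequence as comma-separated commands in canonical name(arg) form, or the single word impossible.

arc(left, 4), arc(left, 4)

key: cell and facing (now W) both changed — the 2 commands mix motion and turning
from: x=-2 y=3 heading=E
t=1 arc(left, 4) ⇒ x=2 y=7 heading=N
t=2 arc(left, 4) ⇒ x=-2 y=11 heading=W
uniquely the one of 36 2-step routes that fits.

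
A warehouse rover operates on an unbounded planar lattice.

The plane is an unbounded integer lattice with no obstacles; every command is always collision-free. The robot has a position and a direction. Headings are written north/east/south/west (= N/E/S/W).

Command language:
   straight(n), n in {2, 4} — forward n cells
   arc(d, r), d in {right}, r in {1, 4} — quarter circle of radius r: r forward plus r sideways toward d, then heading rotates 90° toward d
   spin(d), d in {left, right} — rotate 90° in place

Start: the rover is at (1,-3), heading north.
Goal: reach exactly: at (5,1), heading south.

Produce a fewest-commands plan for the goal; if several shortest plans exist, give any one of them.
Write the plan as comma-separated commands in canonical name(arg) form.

begin: at (1,-3), heading north
1. arc(right, 4) → at (5,1), heading east
2. spin(right) → at (5,1), heading south
no 1-step plan works, so 2 is optimal.

arc(right, 4), spin(right)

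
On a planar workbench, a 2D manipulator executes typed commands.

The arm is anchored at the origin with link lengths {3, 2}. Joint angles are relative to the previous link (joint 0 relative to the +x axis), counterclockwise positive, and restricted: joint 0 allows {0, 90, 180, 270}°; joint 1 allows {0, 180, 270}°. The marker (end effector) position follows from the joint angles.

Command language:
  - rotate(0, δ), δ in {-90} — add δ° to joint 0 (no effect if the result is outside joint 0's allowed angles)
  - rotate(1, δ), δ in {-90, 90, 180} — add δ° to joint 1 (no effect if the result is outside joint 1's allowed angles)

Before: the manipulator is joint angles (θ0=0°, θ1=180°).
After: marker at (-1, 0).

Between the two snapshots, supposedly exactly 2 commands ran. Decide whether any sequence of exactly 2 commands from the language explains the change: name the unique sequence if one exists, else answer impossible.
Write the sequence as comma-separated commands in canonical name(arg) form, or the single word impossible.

from: joint angles (θ0=0°, θ1=180°)
t=1 rotate(0, -90) ⇒ joint angles (θ0=270°, θ1=180°)
t=2 rotate(0, -90) ⇒ joint angles (θ0=180°, θ1=180°)
no other 2-command option fits: unique.

rotate(0, -90), rotate(0, -90)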